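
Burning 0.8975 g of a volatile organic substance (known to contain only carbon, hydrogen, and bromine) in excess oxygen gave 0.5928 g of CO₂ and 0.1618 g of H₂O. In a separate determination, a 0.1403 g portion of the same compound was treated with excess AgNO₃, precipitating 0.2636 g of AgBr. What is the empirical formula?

mol C = 0.5928 g CO₂ ÷ 44.009 g/mol = 0.013470 mol
mol H = 2 × 0.1618 g H₂O ÷ 18.015 g/mol = 0.017963 mol
From the AgBr data: mol Br per gram of compound = (0.2636 ÷ 187.772) ÷ 0.1403 = 0.010006 mol/g, so in the 0.8975 g combustion sample mol Br = 0.0089803 mol
Divide by the smallest (0.0089803 mol): C 1.500, H 2.000, Br 1.000
Multiplying each by 2 gives whole numbers: C 3.00, H 4.00, Br 2.00

C3H4Br2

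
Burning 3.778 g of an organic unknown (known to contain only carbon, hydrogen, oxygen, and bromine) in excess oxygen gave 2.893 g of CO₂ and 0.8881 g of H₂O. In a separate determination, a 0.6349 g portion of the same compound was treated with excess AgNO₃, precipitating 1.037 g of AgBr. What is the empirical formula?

mol C = 2.893 g CO₂ ÷ 44.009 g/mol = 0.065737 mol
mol H = 2 × 0.8881 g H₂O ÷ 18.015 g/mol = 0.098596 mol
From the AgBr data: mol Br per gram of compound = (1.037 ÷ 187.772) ÷ 0.6349 = 0.0086985 mol/g, so in the 3.778 g combustion sample mol Br = 0.032863 mol
mass O = 3.778 − (0.78956 + 0.099384 + 2.6259) = 0.26318 g → mol O = 0.26318 ÷ 15.999 = 0.016450 mol
Divide by the smallest (0.016450 mol): C 3.996, H 5.994, Br 1.998, O 1.000

C4H6Br2O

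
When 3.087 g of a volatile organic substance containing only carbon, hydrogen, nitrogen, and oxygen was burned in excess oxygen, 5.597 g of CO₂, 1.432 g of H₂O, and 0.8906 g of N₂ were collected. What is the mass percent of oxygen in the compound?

16.48%

mol C = 5.597 g CO₂ ÷ 44.009 g/mol = 0.12718 mol
mol H = 2 × 1.432 g H₂O ÷ 18.015 g/mol = 0.15898 mol
mol N = 2 × 0.8906 g N₂ ÷ 28.014 g/mol = 0.063582 mol
mass O = 3.087 − (1.5275 + 0.16025 + 0.89060) = 0.50861 g → mol O = 0.50861 ÷ 15.999 = 0.031790 mol
mass % O = 0.50861 g ÷ 3.087 g × 100%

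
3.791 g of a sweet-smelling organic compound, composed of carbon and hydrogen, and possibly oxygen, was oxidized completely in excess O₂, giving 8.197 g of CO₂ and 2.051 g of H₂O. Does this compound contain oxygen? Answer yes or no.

mol C = 8.197 g CO₂ ÷ 44.009 g/mol = 0.18626 mol
mol H = 2 × 2.051 g H₂O ÷ 18.015 g/mol = 0.22770 mol
C and H account for only 2.4667 g of the 3.791 g sample; the remaining 1.3243 g must be oxygen.

yes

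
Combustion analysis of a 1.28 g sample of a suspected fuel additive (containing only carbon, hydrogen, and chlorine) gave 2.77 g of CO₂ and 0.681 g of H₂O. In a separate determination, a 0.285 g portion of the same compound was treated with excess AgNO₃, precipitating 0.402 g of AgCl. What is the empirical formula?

mol C = 2.77 g CO₂ ÷ 44.009 g/mol = 0.06294 mol
mol H = 2 × 0.681 g H₂O ÷ 18.015 g/mol = 0.07560 mol
From the AgCl data: mol Cl per gram of compound = (0.402 ÷ 143.318) ÷ 0.285 = 0.009842 mol/g, so in the 1.28 g combustion sample mol Cl = 0.01260 mol
Divide by the smallest (0.01260 mol): C 4.996, H 6.001, Cl 1.000

C5H6Cl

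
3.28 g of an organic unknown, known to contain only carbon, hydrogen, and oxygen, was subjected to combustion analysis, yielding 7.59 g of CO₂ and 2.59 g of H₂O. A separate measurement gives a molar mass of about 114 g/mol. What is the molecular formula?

mol C = 7.59 g CO₂ ÷ 44.009 g/mol = 0.1725 mol
mol H = 2 × 2.59 g H₂O ÷ 18.015 g/mol = 0.2875 mol
mass O = 3.28 − (2.071 + 0.2898) = 0.9187 g → mol O = 0.9187 ÷ 15.999 = 0.05742 mol
Divide by the smallest (0.05742 mol): C 3.003, H 5.007, O 1.000
Empirical formula: C3H5O
Empirical-formula mass = 57.07 g/mol; 114 ÷ 57.07 ≈ 2, so the molecular formula is C6H10O2.

C6H10O2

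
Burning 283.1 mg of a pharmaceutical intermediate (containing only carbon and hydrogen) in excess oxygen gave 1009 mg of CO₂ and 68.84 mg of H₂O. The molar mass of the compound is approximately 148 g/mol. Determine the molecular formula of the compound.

C12H4

mol C = 1.009 g CO₂ ÷ 44.009 g/mol = 0.022927 mol
mol H = 2 × 0.06884 g H₂O ÷ 18.015 g/mol = 0.0076425 mol
Divide by the smallest (0.0076425 mol): C 3.000, H 1.000
Empirical formula: C3H
Empirical-formula mass = 37.04 g/mol; 148 ÷ 37.04 ≈ 4, so the molecular formula is C12H4.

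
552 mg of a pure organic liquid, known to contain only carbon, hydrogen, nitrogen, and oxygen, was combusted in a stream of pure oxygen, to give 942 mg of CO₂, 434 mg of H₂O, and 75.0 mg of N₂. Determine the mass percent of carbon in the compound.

mol C = 0.942 g CO₂ ÷ 44.009 g/mol = 0.02140 mol
mol H = 2 × 0.434 g H₂O ÷ 18.015 g/mol = 0.04818 mol
mol N = 2 × 0.0750 g N₂ ÷ 28.014 g/mol = 0.005354 mol
mass O = 0.552 − (0.2571 + 0.04857 + 0.07500) = 0.1713 g → mol O = 0.1713 ÷ 15.999 = 0.01071 mol
mass % C = 0.2571 g ÷ 0.552 g × 100%

46.6%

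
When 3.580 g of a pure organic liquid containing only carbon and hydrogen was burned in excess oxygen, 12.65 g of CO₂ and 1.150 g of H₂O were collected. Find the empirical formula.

mol C = 12.65 g CO₂ ÷ 44.009 g/mol = 0.28744 mol
mol H = 2 × 1.150 g H₂O ÷ 18.015 g/mol = 0.12767 mol
Divide by the smallest (0.12767 mol): C 2.251, H 1.000
Multiplying each by 4 gives whole numbers: C 9.01, H 4.00

C9H4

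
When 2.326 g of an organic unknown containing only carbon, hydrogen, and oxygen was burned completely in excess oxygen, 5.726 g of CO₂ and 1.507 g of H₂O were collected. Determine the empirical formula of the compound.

C7H9O2

mol C = 5.726 g CO₂ ÷ 44.009 g/mol = 0.13011 mol
mol H = 2 × 1.507 g H₂O ÷ 18.015 g/mol = 0.16731 mol
mass O = 2.326 − (1.5627 + 0.16864) = 0.59461 g → mol O = 0.59461 ÷ 15.999 = 0.037165 mol
Divide by the smallest (0.037165 mol): C 3.501, H 4.502, O 1.000
Multiplying each by 2 gives whole numbers: C 7.00, H 9.00, O 2.00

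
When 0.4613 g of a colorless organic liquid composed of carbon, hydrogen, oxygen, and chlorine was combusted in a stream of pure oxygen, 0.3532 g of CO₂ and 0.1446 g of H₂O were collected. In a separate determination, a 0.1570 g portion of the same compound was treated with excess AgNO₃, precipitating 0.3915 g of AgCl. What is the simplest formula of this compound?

mol C = 0.3532 g CO₂ ÷ 44.009 g/mol = 0.0080256 mol
mol H = 2 × 0.1446 g H₂O ÷ 18.015 g/mol = 0.016053 mol
From the AgCl data: mol Cl per gram of compound = (0.3915 ÷ 143.318) ÷ 0.1570 = 0.017399 mol/g, so in the 0.4613 g combustion sample mol Cl = 0.0080263 mol
mass O = 0.4613 − (0.096396 + 0.016182 + 0.28453) = 0.064190 g → mol O = 0.064190 ÷ 15.999 = 0.0040122 mol
Divide by the smallest (0.0040122 mol): C 2.000, H 4.001, Cl 2.000, O 1.000

C2H4Cl2O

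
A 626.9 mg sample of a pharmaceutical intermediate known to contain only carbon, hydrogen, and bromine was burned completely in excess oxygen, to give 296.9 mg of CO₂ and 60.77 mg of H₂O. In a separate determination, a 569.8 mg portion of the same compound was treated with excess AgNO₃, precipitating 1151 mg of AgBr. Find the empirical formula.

mol C = 0.2969 g CO₂ ÷ 44.009 g/mol = 0.0067463 mol
mol H = 2 × 0.06077 g H₂O ÷ 18.015 g/mol = 0.0067466 mol
From the AgBr data: mol Br per gram of compound = (1.151 ÷ 187.772) ÷ 0.5698 = 0.010758 mol/g, so in the 0.6269 g combustion sample mol Br = 0.0067440 mol
Divide by the smallest (0.0067440 mol): C 1.000, H 1.000, Br 1.000

CHBr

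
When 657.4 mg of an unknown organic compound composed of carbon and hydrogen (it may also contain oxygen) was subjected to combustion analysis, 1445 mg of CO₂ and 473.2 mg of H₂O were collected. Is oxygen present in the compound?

yes

mol C = 1.445 g CO₂ ÷ 44.009 g/mol = 0.032834 mol
mol H = 2 × 0.4732 g H₂O ÷ 18.015 g/mol = 0.052534 mol
C and H account for only 0.44733 g of the 0.6574 g sample; the remaining 0.21007 g must be oxygen.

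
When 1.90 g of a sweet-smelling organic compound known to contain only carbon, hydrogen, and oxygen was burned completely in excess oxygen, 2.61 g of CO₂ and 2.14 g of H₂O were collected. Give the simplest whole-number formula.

mol C = 2.61 g CO₂ ÷ 44.009 g/mol = 0.05931 mol
mol H = 2 × 2.14 g H₂O ÷ 18.015 g/mol = 0.2376 mol
mass O = 1.90 − (0.7123 + 0.2395) = 0.9482 g → mol O = 0.9482 ÷ 15.999 = 0.05927 mol
Divide by the smallest (0.05927 mol): C 1.001, H 4.009, O 1.000

CH4O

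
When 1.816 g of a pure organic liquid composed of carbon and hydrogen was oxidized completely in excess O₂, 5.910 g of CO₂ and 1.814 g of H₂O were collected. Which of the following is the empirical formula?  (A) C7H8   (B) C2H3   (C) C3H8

(B) C2H3

mol C = 5.910 g CO₂ ÷ 44.009 g/mol = 0.13429 mol
mol H = 2 × 1.814 g H₂O ÷ 18.015 g/mol = 0.20139 mol
Divide by the smallest (0.13429 mol): C 1.000, H 1.500
Multiplying each by 2 gives whole numbers: C 2.00, H 3.00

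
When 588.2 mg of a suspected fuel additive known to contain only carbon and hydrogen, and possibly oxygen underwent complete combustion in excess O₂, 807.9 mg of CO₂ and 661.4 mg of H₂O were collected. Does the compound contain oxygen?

mol C = 0.8079 g CO₂ ÷ 44.009 g/mol = 0.018358 mol
mol H = 2 × 0.6614 g H₂O ÷ 18.015 g/mol = 0.073428 mol
C and H account for only 0.29451 g of the 0.5882 g sample; the remaining 0.29369 g must be oxygen.

yes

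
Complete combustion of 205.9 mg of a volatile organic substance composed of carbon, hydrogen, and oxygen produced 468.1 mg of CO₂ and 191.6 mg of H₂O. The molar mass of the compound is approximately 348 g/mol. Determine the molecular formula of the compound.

mol C = 0.4681 g CO₂ ÷ 44.009 g/mol = 0.010636 mol
mol H = 2 × 0.1916 g H₂O ÷ 18.015 g/mol = 0.021271 mol
mass O = 0.2059 − (0.12775 + 0.021441) = 0.056704 g → mol O = 0.056704 ÷ 15.999 = 0.0035442 mol
Divide by the smallest (0.0035442 mol): C 3.001, H 6.002, O 1.000
Empirical formula: C3H6O
Empirical-formula mass = 58.08 g/mol; 348 ÷ 58.08 ≈ 6, so the molecular formula is C18H36O6.

C18H36O6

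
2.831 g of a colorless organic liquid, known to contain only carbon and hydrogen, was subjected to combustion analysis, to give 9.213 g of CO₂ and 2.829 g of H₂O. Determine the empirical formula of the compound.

C2H3

mol C = 9.213 g CO₂ ÷ 44.009 g/mol = 0.20934 mol
mol H = 2 × 2.829 g H₂O ÷ 18.015 g/mol = 0.31407 mol
Divide by the smallest (0.20934 mol): C 1.000, H 1.500
Multiplying each by 2 gives whole numbers: C 2.00, H 3.00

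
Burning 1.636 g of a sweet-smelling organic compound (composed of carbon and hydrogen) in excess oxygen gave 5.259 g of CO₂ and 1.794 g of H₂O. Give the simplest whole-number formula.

mol C = 5.259 g CO₂ ÷ 44.009 g/mol = 0.11950 mol
mol H = 2 × 1.794 g H₂O ÷ 18.015 g/mol = 0.19917 mol
Divide by the smallest (0.11950 mol): C 1.000, H 1.667
Multiplying each by 3 gives whole numbers: C 3.00, H 5.00

C3H5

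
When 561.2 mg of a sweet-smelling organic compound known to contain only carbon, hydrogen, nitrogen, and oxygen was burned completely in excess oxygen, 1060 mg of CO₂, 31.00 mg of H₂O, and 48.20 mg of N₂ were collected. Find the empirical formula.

C7HNO4

mol C = 1.060 g CO₂ ÷ 44.009 g/mol = 0.024086 mol
mol H = 2 × 0.03100 g H₂O ÷ 18.015 g/mol = 0.0034416 mol
mol N = 2 × 0.04820 g N₂ ÷ 28.014 g/mol = 0.0034411 mol
mass O = 0.5612 − (0.28930 + 0.0034691 + 0.048200) = 0.22023 g → mol O = 0.22023 ÷ 15.999 = 0.013765 mol
Divide by the smallest (0.0034411 mol): C 6.999, H 1.000, N 1.000, O 4.000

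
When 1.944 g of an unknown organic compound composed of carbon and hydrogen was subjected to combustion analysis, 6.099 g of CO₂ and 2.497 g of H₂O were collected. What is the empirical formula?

CH2

mol C = 6.099 g CO₂ ÷ 44.009 g/mol = 0.13859 mol
mol H = 2 × 2.497 g H₂O ÷ 18.015 g/mol = 0.27721 mol
Divide by the smallest (0.13859 mol): C 1.000, H 2.000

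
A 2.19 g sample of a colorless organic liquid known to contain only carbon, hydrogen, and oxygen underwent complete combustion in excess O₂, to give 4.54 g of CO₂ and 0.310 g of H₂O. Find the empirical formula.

C9H3O5

mol C = 4.54 g CO₂ ÷ 44.009 g/mol = 0.1032 mol
mol H = 2 × 0.310 g H₂O ÷ 18.015 g/mol = 0.03442 mol
mass O = 2.19 − (1.239 + 0.03469) = 0.9162 g → mol O = 0.9162 ÷ 15.999 = 0.05727 mol
Divide by the smallest (0.03442 mol): C 2.997, H 1.000, O 1.664
Multiplying each by 3 gives whole numbers: C 8.99, H 3.00, O 4.99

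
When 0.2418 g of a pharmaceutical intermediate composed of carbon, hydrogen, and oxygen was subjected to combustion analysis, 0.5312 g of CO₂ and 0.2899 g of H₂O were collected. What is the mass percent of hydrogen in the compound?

mol C = 0.5312 g CO₂ ÷ 44.009 g/mol = 0.012070 mol
mol H = 2 × 0.2899 g H₂O ÷ 18.015 g/mol = 0.032184 mol
mass O = 0.2418 − (0.14498 + 0.032442) = 0.064382 g → mol O = 0.064382 ÷ 15.999 = 0.0040241 mol
mass % H = 0.032442 g ÷ 0.2418 g × 100%

13.42%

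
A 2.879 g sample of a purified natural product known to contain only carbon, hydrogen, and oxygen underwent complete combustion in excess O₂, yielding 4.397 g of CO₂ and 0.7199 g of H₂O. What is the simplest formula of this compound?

C5H4O5

mol C = 4.397 g CO₂ ÷ 44.009 g/mol = 0.099911 mol
mol H = 2 × 0.7199 g H₂O ÷ 18.015 g/mol = 0.079922 mol
mass O = 2.879 − (1.2000 + 0.080562) = 1.5984 g → mol O = 1.5984 ÷ 15.999 = 0.099906 mol
Divide by the smallest (0.079922 mol): C 1.250, H 1.000, O 1.250
Multiplying each by 4 gives whole numbers: C 5.00, H 4.00, O 5.00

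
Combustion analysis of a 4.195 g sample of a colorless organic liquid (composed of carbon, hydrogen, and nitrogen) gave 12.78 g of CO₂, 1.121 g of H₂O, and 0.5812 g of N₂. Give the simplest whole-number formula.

mol C = 12.78 g CO₂ ÷ 44.009 g/mol = 0.29040 mol
mol H = 2 × 1.121 g H₂O ÷ 18.015 g/mol = 0.12445 mol
mol N = 2 × 0.5812 g N₂ ÷ 28.014 g/mol = 0.041494 mol
Divide by the smallest (0.041494 mol): C 6.999, H 2.999, N 1.000

C7H3N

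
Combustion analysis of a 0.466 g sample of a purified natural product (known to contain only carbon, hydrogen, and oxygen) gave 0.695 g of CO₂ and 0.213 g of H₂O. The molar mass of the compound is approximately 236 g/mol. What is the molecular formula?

C8H12O8

mol C = 0.695 g CO₂ ÷ 44.009 g/mol = 0.01579 mol
mol H = 2 × 0.213 g H₂O ÷ 18.015 g/mol = 0.02365 mol
mass O = 0.466 − (0.1897 + 0.02384) = 0.2525 g → mol O = 0.2525 ÷ 15.999 = 0.01578 mol
Divide by the smallest (0.01578 mol): C 1.001, H 1.498, O 1.000
Multiplying each by 2 gives whole numbers: C 2.00, H 3.00, O 2.00
Empirical formula: C2H3O2
Empirical-formula mass = 59.04 g/mol; 236 ÷ 59.04 ≈ 4, so the molecular formula is C8H12O8.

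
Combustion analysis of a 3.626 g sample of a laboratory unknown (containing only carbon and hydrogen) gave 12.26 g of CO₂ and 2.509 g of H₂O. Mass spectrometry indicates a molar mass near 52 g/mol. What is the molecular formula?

C4H4

mol C = 12.26 g CO₂ ÷ 44.009 g/mol = 0.27858 mol
mol H = 2 × 2.509 g H₂O ÷ 18.015 g/mol = 0.27855 mol
Divide by the smallest (0.27855 mol): C 1.000, H 1.000
Empirical formula: CH
Empirical-formula mass = 13.02 g/mol; 52 ÷ 13.02 ≈ 4, so the molecular formula is C4H4.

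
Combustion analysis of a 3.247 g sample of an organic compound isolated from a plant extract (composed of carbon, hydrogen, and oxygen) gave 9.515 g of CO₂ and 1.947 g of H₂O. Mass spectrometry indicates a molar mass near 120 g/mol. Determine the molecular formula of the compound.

mol C = 9.515 g CO₂ ÷ 44.009 g/mol = 0.21621 mol
mol H = 2 × 1.947 g H₂O ÷ 18.015 g/mol = 0.21615 mol
mass O = 3.247 − (2.5968 + 0.21788) = 0.43227 g → mol O = 0.43227 ÷ 15.999 = 0.027019 mol
Divide by the smallest (0.027019 mol): C 8.002, H 8.000, O 1.000
Empirical formula: C8H8O
Empirical-formula mass = 120.15 g/mol; 120 ÷ 120.15 ≈ 1, so the molecular formula is C8H8O.

C8H8O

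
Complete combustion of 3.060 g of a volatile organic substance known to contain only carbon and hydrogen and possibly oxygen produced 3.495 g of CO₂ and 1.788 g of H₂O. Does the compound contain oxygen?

yes

mol C = 3.495 g CO₂ ÷ 44.009 g/mol = 0.079416 mol
mol H = 2 × 1.788 g H₂O ÷ 18.015 g/mol = 0.19850 mol
C and H account for only 1.1539 g of the 3.060 g sample; the remaining 1.9061 g must be oxygen.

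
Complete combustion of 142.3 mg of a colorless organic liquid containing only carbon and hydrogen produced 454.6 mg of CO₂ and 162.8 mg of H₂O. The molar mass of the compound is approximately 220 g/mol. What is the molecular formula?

C16H28

mol C = 0.4546 g CO₂ ÷ 44.009 g/mol = 0.010330 mol
mol H = 2 × 0.1628 g H₂O ÷ 18.015 g/mol = 0.018074 mol
Divide by the smallest (0.010330 mol): C 1.000, H 1.750
Multiplying each by 4 gives whole numbers: C 4.00, H 7.00
Empirical formula: C4H7
Empirical-formula mass = 55.10 g/mol; 220 ÷ 55.10 ≈ 4, so the molecular formula is C16H28.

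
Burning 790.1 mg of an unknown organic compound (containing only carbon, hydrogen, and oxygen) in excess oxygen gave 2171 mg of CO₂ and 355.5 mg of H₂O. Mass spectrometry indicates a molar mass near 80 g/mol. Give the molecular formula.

mol C = 2.171 g CO₂ ÷ 44.009 g/mol = 0.049331 mol
mol H = 2 × 0.3555 g H₂O ÷ 18.015 g/mol = 0.039467 mol
mass O = 0.7901 − (0.59251 + 0.039783) = 0.15780 g → mol O = 0.15780 ÷ 15.999 = 0.0098634 mol
Divide by the smallest (0.0098634 mol): C 5.001, H 4.001, O 1.000
Empirical formula: C5H4O
Empirical-formula mass = 80.09 g/mol; 80 ÷ 80.09 ≈ 1, so the molecular formula is C5H4O.

C5H4O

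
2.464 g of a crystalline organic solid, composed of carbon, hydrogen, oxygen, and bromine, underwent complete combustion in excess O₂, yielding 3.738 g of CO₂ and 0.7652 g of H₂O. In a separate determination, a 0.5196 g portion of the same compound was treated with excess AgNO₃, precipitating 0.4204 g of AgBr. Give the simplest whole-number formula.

mol C = 3.738 g CO₂ ÷ 44.009 g/mol = 0.084937 mol
mol H = 2 × 0.7652 g H₂O ÷ 18.015 g/mol = 0.084951 mol
From the AgBr data: mol Br per gram of compound = (0.4204 ÷ 187.772) ÷ 0.5196 = 0.0043089 mol/g, so in the 2.464 g combustion sample mol Br = 0.010617 mol
mass O = 2.464 − (1.0202 + 0.085631 + 0.84834) = 0.50984 g → mol O = 0.50984 ÷ 15.999 = 0.031867 mol
Divide by the smallest (0.010617 mol): C 8.000, H 8.001, Br 1.000, O 3.002

C8H8BrO3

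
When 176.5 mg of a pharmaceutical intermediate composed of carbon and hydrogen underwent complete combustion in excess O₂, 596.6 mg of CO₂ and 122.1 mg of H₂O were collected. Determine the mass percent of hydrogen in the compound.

mol C = 0.5966 g CO₂ ÷ 44.009 g/mol = 0.013556 mol
mol H = 2 × 0.1221 g H₂O ÷ 18.015 g/mol = 0.013555 mol
mass % H = 0.013664 g ÷ 0.1765 g × 100%

7.74%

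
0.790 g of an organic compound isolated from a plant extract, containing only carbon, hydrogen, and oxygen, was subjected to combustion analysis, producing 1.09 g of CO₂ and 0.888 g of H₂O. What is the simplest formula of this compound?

CH4O

mol C = 1.09 g CO₂ ÷ 44.009 g/mol = 0.02477 mol
mol H = 2 × 0.888 g H₂O ÷ 18.015 g/mol = 0.09858 mol
mass O = 0.790 − (0.2975 + 0.09937) = 0.3931 g → mol O = 0.3931 ÷ 15.999 = 0.02457 mol
Divide by the smallest (0.02457 mol): C 1.008, H 4.012, O 1.000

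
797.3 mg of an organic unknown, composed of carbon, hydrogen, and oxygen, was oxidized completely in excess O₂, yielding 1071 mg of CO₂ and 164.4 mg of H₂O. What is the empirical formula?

mol C = 1.071 g CO₂ ÷ 44.009 g/mol = 0.024336 mol
mol H = 2 × 0.1644 g H₂O ÷ 18.015 g/mol = 0.018251 mol
mass O = 0.7973 − (0.29230 + 0.018397) = 0.48660 g → mol O = 0.48660 ÷ 15.999 = 0.030415 mol
Divide by the smallest (0.018251 mol): C 1.333, H 1.000, O 1.666
Multiplying each by 3 gives whole numbers: C 4.00, H 3.00, O 5.00

C4H3O5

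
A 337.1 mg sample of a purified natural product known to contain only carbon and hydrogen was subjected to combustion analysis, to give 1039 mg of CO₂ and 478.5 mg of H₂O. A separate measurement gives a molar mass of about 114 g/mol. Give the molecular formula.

C8H18

mol C = 1.039 g CO₂ ÷ 44.009 g/mol = 0.023609 mol
mol H = 2 × 0.4785 g H₂O ÷ 18.015 g/mol = 0.053122 mol
Divide by the smallest (0.023609 mol): C 1.000, H 2.250
Multiplying each by 4 gives whole numbers: C 4.00, H 9.00
Empirical formula: C4H9
Empirical-formula mass = 57.12 g/mol; 114 ÷ 57.12 ≈ 2, so the molecular formula is C8H18.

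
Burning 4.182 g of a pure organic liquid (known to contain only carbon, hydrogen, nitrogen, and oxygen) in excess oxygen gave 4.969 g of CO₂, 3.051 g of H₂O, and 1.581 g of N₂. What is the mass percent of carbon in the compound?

mol C = 4.969 g CO₂ ÷ 44.009 g/mol = 0.11291 mol
mol H = 2 × 3.051 g H₂O ÷ 18.015 g/mol = 0.33872 mol
mol N = 2 × 1.581 g N₂ ÷ 28.014 g/mol = 0.11287 mol
mass O = 4.182 − (1.3561 + 0.34143 + 1.5810) = 0.90343 g → mol O = 0.90343 ÷ 15.999 = 0.056468 mol
mass % C = 1.3561 g ÷ 4.182 g × 100%

32.43%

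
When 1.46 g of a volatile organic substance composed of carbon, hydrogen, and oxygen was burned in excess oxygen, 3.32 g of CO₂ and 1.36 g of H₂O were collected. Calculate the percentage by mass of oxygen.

mol C = 3.32 g CO₂ ÷ 44.009 g/mol = 0.07544 mol
mol H = 2 × 1.36 g H₂O ÷ 18.015 g/mol = 0.1510 mol
mass O = 1.46 − (0.9061 + 0.1522) = 0.4017 g → mol O = 0.4017 ÷ 15.999 = 0.02511 mol
mass % O = 0.4017 g ÷ 1.46 g × 100%

27.5%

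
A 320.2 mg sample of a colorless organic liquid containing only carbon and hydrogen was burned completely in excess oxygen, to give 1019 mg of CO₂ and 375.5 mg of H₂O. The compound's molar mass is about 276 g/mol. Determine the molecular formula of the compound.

C20H36

mol C = 1.019 g CO₂ ÷ 44.009 g/mol = 0.023154 mol
mol H = 2 × 0.3755 g H₂O ÷ 18.015 g/mol = 0.041687 mol
Divide by the smallest (0.023154 mol): C 1.000, H 1.800
Multiplying each by 5 gives whole numbers: C 5.00, H 9.00
Empirical formula: C5H9
Empirical-formula mass = 69.13 g/mol; 276 ÷ 69.13 ≈ 4, so the molecular formula is C20H36.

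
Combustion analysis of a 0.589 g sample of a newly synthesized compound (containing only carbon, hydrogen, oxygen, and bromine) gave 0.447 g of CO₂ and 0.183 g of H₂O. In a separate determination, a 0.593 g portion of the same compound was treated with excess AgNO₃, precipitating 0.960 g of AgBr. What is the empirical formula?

C4H8Br2O

mol C = 0.447 g CO₂ ÷ 44.009 g/mol = 0.01016 mol
mol H = 2 × 0.183 g H₂O ÷ 18.015 g/mol = 0.02032 mol
From the AgBr data: mol Br per gram of compound = (0.960 ÷ 187.772) ÷ 0.593 = 0.008622 mol/g, so in the 0.589 g combustion sample mol Br = 0.005078 mol
mass O = 0.589 − (0.1220 + 0.02048 + 0.4058) = 0.04076 g → mol O = 0.04076 ÷ 15.999 = 0.002548 mol
Divide by the smallest (0.002548 mol): C 3.986, H 7.974, Br 1.993, O 1.000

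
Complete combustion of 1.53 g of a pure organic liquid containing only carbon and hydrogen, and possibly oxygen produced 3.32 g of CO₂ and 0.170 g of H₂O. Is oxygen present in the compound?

mol C = 3.32 g CO₂ ÷ 44.009 g/mol = 0.07544 mol
mol H = 2 × 0.170 g H₂O ÷ 18.015 g/mol = 0.01887 mol
C and H account for only 0.9251 g of the 1.53 g sample; the remaining 0.6049 g must be oxygen.

yes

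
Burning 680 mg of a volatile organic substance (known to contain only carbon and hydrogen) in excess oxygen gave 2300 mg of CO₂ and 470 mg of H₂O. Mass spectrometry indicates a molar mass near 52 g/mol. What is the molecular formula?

mol C = 2.30 g CO₂ ÷ 44.009 g/mol = 0.05226 mol
mol H = 2 × 0.470 g H₂O ÷ 18.015 g/mol = 0.05218 mol
Divide by the smallest (0.05218 mol): C 1.002, H 1.000
Empirical formula: CH
Empirical-formula mass = 13.02 g/mol; 52 ÷ 13.02 ≈ 4, so the molecular formula is C4H4.

C4H4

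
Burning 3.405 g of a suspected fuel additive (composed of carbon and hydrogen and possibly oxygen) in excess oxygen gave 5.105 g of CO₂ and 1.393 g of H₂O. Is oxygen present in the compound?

yes

mol C = 5.105 g CO₂ ÷ 44.009 g/mol = 0.11600 mol
mol H = 2 × 1.393 g H₂O ÷ 18.015 g/mol = 0.15465 mol
C and H account for only 1.5492 g of the 3.405 g sample; the remaining 1.8558 g must be oxygen.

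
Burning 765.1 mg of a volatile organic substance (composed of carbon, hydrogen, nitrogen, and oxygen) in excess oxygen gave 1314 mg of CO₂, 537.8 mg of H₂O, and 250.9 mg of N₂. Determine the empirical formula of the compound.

C5H10N3O

mol C = 1.314 g CO₂ ÷ 44.009 g/mol = 0.029858 mol
mol H = 2 × 0.5378 g H₂O ÷ 18.015 g/mol = 0.059706 mol
mol N = 2 × 0.2509 g N₂ ÷ 28.014 g/mol = 0.017912 mol
mass O = 0.7651 − (0.35862 + 0.060183 + 0.25090) = 0.095398 g → mol O = 0.095398 ÷ 15.999 = 0.0059627 mol
Divide by the smallest (0.0059627 mol): C 5.007, H 10.013, N 3.004, O 1.000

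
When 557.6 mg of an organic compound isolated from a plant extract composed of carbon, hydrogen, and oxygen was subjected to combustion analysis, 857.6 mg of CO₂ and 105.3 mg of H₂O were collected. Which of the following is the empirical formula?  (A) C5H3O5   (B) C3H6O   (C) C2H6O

mol C = 0.8576 g CO₂ ÷ 44.009 g/mol = 0.019487 mol
mol H = 2 × 0.1053 g H₂O ÷ 18.015 g/mol = 0.011690 mol
mass O = 0.5576 − (0.23406 + 0.011784) = 0.31176 g → mol O = 0.31176 ÷ 15.999 = 0.019486 mol
Divide by the smallest (0.011690 mol): C 1.667, H 1.000, O 1.667
Multiplying each by 3 gives whole numbers: C 5.00, H 3.00, O 5.00

(A) C5H3O5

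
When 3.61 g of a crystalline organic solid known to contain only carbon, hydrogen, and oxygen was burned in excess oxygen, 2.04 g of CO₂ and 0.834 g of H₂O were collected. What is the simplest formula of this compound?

mol C = 2.04 g CO₂ ÷ 44.009 g/mol = 0.04635 mol
mol H = 2 × 0.834 g H₂O ÷ 18.015 g/mol = 0.09259 mol
mass O = 3.61 − (0.5568 + 0.09333) = 2.960 g → mol O = 2.960 ÷ 15.999 = 0.1850 mol
Divide by the smallest (0.04635 mol): C 1.000, H 1.997, O 3.991

CH2O4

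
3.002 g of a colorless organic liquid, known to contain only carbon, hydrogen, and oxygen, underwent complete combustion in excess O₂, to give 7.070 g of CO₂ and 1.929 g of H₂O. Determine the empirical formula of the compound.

mol C = 7.070 g CO₂ ÷ 44.009 g/mol = 0.16065 mol
mol H = 2 × 1.929 g H₂O ÷ 18.015 g/mol = 0.21415 mol
mass O = 3.002 − (1.9296 + 0.21587) = 0.85658 g → mol O = 0.85658 ÷ 15.999 = 0.053539 mol
Divide by the smallest (0.053539 mol): C 3.001, H 4.000, O 1.000

C3H4O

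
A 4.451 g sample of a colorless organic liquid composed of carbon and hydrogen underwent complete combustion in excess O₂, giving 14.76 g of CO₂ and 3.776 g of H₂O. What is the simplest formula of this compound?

mol C = 14.76 g CO₂ ÷ 44.009 g/mol = 0.33539 mol
mol H = 2 × 3.776 g H₂O ÷ 18.015 g/mol = 0.41921 mol
Divide by the smallest (0.33539 mol): C 1.000, H 1.250
Multiplying each by 4 gives whole numbers: C 4.00, H 5.00

C4H5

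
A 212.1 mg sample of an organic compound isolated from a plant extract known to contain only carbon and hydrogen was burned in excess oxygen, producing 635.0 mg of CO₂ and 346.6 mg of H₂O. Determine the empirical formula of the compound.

C3H8

mol C = 0.6350 g CO₂ ÷ 44.009 g/mol = 0.014429 mol
mol H = 2 × 0.3466 g H₂O ÷ 18.015 g/mol = 0.038479 mol
Divide by the smallest (0.014429 mol): C 1.000, H 2.667
Multiplying each by 3 gives whole numbers: C 3.00, H 8.00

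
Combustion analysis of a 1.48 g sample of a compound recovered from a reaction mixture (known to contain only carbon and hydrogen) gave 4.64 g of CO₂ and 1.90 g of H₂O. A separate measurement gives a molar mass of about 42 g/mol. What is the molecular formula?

C3H6

mol C = 4.64 g CO₂ ÷ 44.009 g/mol = 0.1054 mol
mol H = 2 × 1.90 g H₂O ÷ 18.015 g/mol = 0.2109 mol
Divide by the smallest (0.1054 mol): C 1.000, H 2.001
Empirical formula: CH2
Empirical-formula mass = 14.03 g/mol; 42 ÷ 14.03 ≈ 3, so the molecular formula is C3H6.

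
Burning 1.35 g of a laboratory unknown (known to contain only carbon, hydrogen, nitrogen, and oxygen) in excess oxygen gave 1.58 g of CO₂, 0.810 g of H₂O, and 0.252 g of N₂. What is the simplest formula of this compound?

C2H5NO2

mol C = 1.58 g CO₂ ÷ 44.009 g/mol = 0.03590 mol
mol H = 2 × 0.810 g H₂O ÷ 18.015 g/mol = 0.08993 mol
mol N = 2 × 0.252 g N₂ ÷ 28.014 g/mol = 0.01799 mol
mass O = 1.35 − (0.4312 + 0.09064 + 0.2520) = 0.5761 g → mol O = 0.5761 ÷ 15.999 = 0.03601 mol
Divide by the smallest (0.01799 mol): C 1.996, H 4.998, N 1.000, O 2.002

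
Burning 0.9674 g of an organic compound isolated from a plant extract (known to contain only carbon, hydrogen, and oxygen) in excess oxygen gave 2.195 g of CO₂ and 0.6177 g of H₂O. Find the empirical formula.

mol C = 2.195 g CO₂ ÷ 44.009 g/mol = 0.049876 mol
mol H = 2 × 0.6177 g H₂O ÷ 18.015 g/mol = 0.068576 mol
mass O = 0.9674 − (0.59906 + 0.069125) = 0.29921 g → mol O = 0.29921 ÷ 15.999 = 0.018702 mol
Divide by the smallest (0.018702 mol): C 2.667, H 3.667, O 1.000
Multiplying each by 3 gives whole numbers: C 8.00, H 11.00, O 3.00

C8H11O3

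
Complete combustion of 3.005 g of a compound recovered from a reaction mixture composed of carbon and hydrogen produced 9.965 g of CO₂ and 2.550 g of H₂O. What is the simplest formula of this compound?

mol C = 9.965 g CO₂ ÷ 44.009 g/mol = 0.22643 mol
mol H = 2 × 2.550 g H₂O ÷ 18.015 g/mol = 0.28310 mol
Divide by the smallest (0.22643 mol): C 1.000, H 1.250
Multiplying each by 4 gives whole numbers: C 4.00, H 5.00

C4H5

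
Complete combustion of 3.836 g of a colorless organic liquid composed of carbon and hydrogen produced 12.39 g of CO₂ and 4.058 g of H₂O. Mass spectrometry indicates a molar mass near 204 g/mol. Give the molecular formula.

mol C = 12.39 g CO₂ ÷ 44.009 g/mol = 0.28153 mol
mol H = 2 × 4.058 g H₂O ÷ 18.015 g/mol = 0.45051 mol
Divide by the smallest (0.28153 mol): C 1.000, H 1.600
Multiplying each by 5 gives whole numbers: C 5.00, H 8.00
Empirical formula: C5H8
Empirical-formula mass = 68.12 g/mol; 204 ÷ 68.12 ≈ 3, so the molecular formula is C15H24.

C15H24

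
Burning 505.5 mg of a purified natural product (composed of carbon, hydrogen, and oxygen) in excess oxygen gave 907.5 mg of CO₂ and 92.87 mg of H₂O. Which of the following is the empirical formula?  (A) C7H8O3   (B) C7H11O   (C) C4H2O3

(C) C4H2O3

mol C = 0.9075 g CO₂ ÷ 44.009 g/mol = 0.020621 mol
mol H = 2 × 0.09287 g H₂O ÷ 18.015 g/mol = 0.010310 mol
mass O = 0.5055 − (0.24768 + 0.010393) = 0.24743 g → mol O = 0.24743 ÷ 15.999 = 0.015465 mol
Divide by the smallest (0.010310 mol): C 2.000, H 1.000, O 1.500
Multiplying each by 2 gives whole numbers: C 4.00, H 2.00, O 3.00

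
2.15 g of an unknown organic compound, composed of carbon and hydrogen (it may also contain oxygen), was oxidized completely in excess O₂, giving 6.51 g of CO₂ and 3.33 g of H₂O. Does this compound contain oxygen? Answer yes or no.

no

mol C = 6.51 g CO₂ ÷ 44.009 g/mol = 0.1479 mol
mol H = 2 × 3.33 g H₂O ÷ 18.015 g/mol = 0.3697 mol
C and H together account for 2.149 g — essentially the entire 2.15 g sample — so the compound contains no oxygen.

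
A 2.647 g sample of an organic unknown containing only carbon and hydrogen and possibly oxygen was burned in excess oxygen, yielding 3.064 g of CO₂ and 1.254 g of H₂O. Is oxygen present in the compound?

yes

mol C = 3.064 g CO₂ ÷ 44.009 g/mol = 0.069622 mol
mol H = 2 × 1.254 g H₂O ÷ 18.015 g/mol = 0.13922 mol
C and H account for only 0.97656 g of the 2.647 g sample; the remaining 1.6704 g must be oxygen.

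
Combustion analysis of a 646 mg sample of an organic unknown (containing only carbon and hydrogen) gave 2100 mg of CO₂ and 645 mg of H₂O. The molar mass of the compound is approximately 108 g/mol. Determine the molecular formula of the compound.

C8H12

mol C = 2.10 g CO₂ ÷ 44.009 g/mol = 0.04772 mol
mol H = 2 × 0.645 g H₂O ÷ 18.015 g/mol = 0.07161 mol
Divide by the smallest (0.04772 mol): C 1.000, H 1.501
Multiplying each by 2 gives whole numbers: C 2.00, H 3.00
Empirical formula: C2H3
Empirical-formula mass = 27.05 g/mol; 108 ÷ 27.05 ≈ 4, so the molecular formula is C8H12.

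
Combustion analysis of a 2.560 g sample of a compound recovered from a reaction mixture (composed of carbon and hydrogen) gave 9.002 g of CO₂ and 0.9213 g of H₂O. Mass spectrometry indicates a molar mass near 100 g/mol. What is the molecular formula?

C8H4

mol C = 9.002 g CO₂ ÷ 44.009 g/mol = 0.20455 mol
mol H = 2 × 0.9213 g H₂O ÷ 18.015 g/mol = 0.10228 mol
Divide by the smallest (0.10228 mol): C 2.000, H 1.000
Empirical formula: C2H
Empirical-formula mass = 25.03 g/mol; 100 ÷ 25.03 ≈ 4, so the molecular formula is C8H4.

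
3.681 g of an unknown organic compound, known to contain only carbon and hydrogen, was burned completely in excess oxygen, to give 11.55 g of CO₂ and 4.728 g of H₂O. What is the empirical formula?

mol C = 11.55 g CO₂ ÷ 44.009 g/mol = 0.26245 mol
mol H = 2 × 4.728 g H₂O ÷ 18.015 g/mol = 0.52490 mol
Divide by the smallest (0.26245 mol): C 1.000, H 2.000

CH2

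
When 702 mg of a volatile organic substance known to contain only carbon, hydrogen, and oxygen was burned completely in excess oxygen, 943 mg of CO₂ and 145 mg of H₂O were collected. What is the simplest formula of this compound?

C4H3O5

mol C = 0.943 g CO₂ ÷ 44.009 g/mol = 0.02143 mol
mol H = 2 × 0.145 g H₂O ÷ 18.015 g/mol = 0.01610 mol
mass O = 0.702 − (0.2574 + 0.01623) = 0.4284 g → mol O = 0.4284 ÷ 15.999 = 0.02678 mol
Divide by the smallest (0.01610 mol): C 1.331, H 1.000, O 1.663
Multiplying each by 3 gives whole numbers: C 3.99, H 3.00, O 4.99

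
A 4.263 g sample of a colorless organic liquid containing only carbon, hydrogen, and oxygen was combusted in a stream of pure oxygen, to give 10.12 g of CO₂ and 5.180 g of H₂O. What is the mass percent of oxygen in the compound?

21.61%

mol C = 10.12 g CO₂ ÷ 44.009 g/mol = 0.22995 mol
mol H = 2 × 5.180 g H₂O ÷ 18.015 g/mol = 0.57508 mol
mass O = 4.263 − (2.7620 + 0.57968) = 0.92136 g → mol O = 0.92136 ÷ 15.999 = 0.057588 mol
mass % O = 0.92136 g ÷ 4.263 g × 100%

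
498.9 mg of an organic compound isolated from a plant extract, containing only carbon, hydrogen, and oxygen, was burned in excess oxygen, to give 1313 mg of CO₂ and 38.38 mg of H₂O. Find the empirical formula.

mol C = 1.313 g CO₂ ÷ 44.009 g/mol = 0.029835 mol
mol H = 2 × 0.03838 g H₂O ÷ 18.015 g/mol = 0.0042609 mol
mass O = 0.4989 − (0.35835 + 0.0042950) = 0.13626 g → mol O = 0.13626 ÷ 15.999 = 0.0085167 mol
Divide by the smallest (0.0042609 mol): C 7.002, H 1.000, O 1.999

C7HO2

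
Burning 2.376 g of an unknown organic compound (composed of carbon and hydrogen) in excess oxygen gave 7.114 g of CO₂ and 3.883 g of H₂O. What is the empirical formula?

C3H8

mol C = 7.114 g CO₂ ÷ 44.009 g/mol = 0.16165 mol
mol H = 2 × 3.883 g H₂O ÷ 18.015 g/mol = 0.43109 mol
Divide by the smallest (0.16165 mol): C 1.000, H 2.667
Multiplying each by 3 gives whole numbers: C 3.00, H 8.00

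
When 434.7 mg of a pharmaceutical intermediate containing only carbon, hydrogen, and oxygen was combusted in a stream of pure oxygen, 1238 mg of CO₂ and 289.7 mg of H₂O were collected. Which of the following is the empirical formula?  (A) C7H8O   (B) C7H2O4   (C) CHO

(A) C7H8O

mol C = 1.238 g CO₂ ÷ 44.009 g/mol = 0.028131 mol
mol H = 2 × 0.2897 g H₂O ÷ 18.015 g/mol = 0.032162 mol
mass O = 0.4347 − (0.33788 + 0.032419) = 0.064404 g → mol O = 0.064404 ÷ 15.999 = 0.0040255 mol
Divide by the smallest (0.0040255 mol): C 6.988, H 7.990, O 1.000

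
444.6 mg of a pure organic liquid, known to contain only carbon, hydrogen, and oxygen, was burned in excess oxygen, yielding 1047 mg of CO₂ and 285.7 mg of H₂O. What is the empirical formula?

C3H4O

mol C = 1.047 g CO₂ ÷ 44.009 g/mol = 0.023791 mol
mol H = 2 × 0.2857 g H₂O ÷ 18.015 g/mol = 0.031718 mol
mass O = 0.4446 − (0.28575 + 0.031972) = 0.12688 g → mol O = 0.12688 ÷ 15.999 = 0.0079305 mol
Divide by the smallest (0.0079305 mol): C 3.000, H 4.000, O 1.000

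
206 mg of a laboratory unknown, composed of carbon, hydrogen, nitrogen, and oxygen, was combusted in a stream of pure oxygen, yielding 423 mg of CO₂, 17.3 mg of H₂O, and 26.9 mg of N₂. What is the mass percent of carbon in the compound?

mol C = 0.423 g CO₂ ÷ 44.009 g/mol = 0.009612 mol
mol H = 2 × 0.0173 g H₂O ÷ 18.015 g/mol = 0.001921 mol
mol N = 2 × 0.0269 g N₂ ÷ 28.014 g/mol = 0.001920 mol
mass O = 0.206 − (0.1154 + 0.001936 + 0.02690) = 0.06172 g → mol O = 0.06172 ÷ 15.999 = 0.003858 mol
mass % C = 0.1154 g ÷ 0.206 g × 100%

56.0%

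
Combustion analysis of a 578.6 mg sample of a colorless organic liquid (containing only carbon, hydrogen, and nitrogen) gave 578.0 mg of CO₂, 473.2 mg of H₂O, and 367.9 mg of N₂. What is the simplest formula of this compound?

CH4N2

mol C = 0.5780 g CO₂ ÷ 44.009 g/mol = 0.013134 mol
mol H = 2 × 0.4732 g H₂O ÷ 18.015 g/mol = 0.052534 mol
mol N = 2 × 0.3679 g N₂ ÷ 28.014 g/mol = 0.026265 mol
Divide by the smallest (0.013134 mol): C 1.000, H 4.000, N 2.000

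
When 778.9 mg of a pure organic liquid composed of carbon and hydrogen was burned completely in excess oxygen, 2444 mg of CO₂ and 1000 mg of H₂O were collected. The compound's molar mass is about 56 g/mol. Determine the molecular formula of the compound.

mol C = 2.444 g CO₂ ÷ 44.009 g/mol = 0.055534 mol
mol H = 2 × 1.000 g H₂O ÷ 18.015 g/mol = 0.11102 mol
Divide by the smallest (0.055534 mol): C 1.000, H 1.999
Empirical formula: CH2
Empirical-formula mass = 14.03 g/mol; 56 ÷ 14.03 ≈ 4, so the molecular formula is C4H8.

C4H8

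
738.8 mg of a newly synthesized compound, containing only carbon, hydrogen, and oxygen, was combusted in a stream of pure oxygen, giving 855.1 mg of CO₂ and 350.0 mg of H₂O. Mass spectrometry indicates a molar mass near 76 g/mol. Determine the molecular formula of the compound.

C2H4O3

mol C = 0.8551 g CO₂ ÷ 44.009 g/mol = 0.019430 mol
mol H = 2 × 0.3500 g H₂O ÷ 18.015 g/mol = 0.038857 mol
mass O = 0.7388 − (0.23338 + 0.039167) = 0.46626 g → mol O = 0.46626 ÷ 15.999 = 0.029143 mol
Divide by the smallest (0.019430 mol): C 1.000, H 2.000, O 1.500
Multiplying each by 2 gives whole numbers: C 2.00, H 4.00, O 3.00
Empirical formula: C2H4O3
Empirical-formula mass = 76.05 g/mol; 76 ÷ 76.05 ≈ 1, so the molecular formula is C2H4O3.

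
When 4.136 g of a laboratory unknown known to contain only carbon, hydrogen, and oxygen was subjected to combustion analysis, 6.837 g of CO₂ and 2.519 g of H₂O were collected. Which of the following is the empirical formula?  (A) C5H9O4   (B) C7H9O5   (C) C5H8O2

mol C = 6.837 g CO₂ ÷ 44.009 g/mol = 0.15535 mol
mol H = 2 × 2.519 g H₂O ÷ 18.015 g/mol = 0.27966 mol
mass O = 4.136 − (1.8660 + 0.28189) = 1.9881 g → mol O = 1.9881 ÷ 15.999 = 0.12427 mol
Divide by the smallest (0.12427 mol): C 1.250, H 2.250, O 1.000
Multiplying each by 4 gives whole numbers: C 5.00, H 9.00, O 4.00

(A) C5H9O4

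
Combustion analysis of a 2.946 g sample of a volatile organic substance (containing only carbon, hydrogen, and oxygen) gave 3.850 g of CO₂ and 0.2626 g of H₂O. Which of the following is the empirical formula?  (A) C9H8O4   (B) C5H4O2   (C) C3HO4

mol C = 3.850 g CO₂ ÷ 44.009 g/mol = 0.087482 mol
mol H = 2 × 0.2626 g H₂O ÷ 18.015 g/mol = 0.029153 mol
mass O = 2.946 − (1.0507 + 0.029387) = 1.8659 g → mol O = 1.8659 ÷ 15.999 = 0.11662 mol
Divide by the smallest (0.029153 mol): C 3.001, H 1.000, O 4.000

(C) C3HO4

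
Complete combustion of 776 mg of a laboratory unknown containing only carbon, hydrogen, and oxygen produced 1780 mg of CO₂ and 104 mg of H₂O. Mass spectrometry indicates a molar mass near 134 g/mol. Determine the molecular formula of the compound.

mol C = 1.78 g CO₂ ÷ 44.009 g/mol = 0.04045 mol
mol H = 2 × 0.104 g H₂O ÷ 18.015 g/mol = 0.01155 mol
mass O = 0.776 − (0.4858 + 0.01164) = 0.2786 g → mol O = 0.2786 ÷ 15.999 = 0.01741 mol
Divide by the smallest (0.01155 mol): C 3.503, H 1.000, O 1.508
Multiplying each by 2 gives whole numbers: C 7.01, H 2.00, O 3.02
Empirical formula: C7H2O3
Empirical-formula mass = 134.09 g/mol; 134 ÷ 134.09 ≈ 1, so the molecular formula is C7H2O3.

C7H2O3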